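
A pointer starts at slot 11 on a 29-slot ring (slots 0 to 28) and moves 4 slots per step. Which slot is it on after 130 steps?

9

130·4 = 520.
Dividing 520 by 29 gives quotient 17 and remainder 27.
(11 + 27) mod 29 = 9.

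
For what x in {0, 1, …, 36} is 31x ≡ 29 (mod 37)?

The inverse of 31 mod 37 is 6 (since 31·6 = 186 ≡ 1).
So x ≡ 6·29 = 174 ≡ 26 (mod 37).

26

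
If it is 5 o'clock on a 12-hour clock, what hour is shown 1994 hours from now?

7

1994 mod 12 = 2 (since 166·12 = 1992).
5 + 2 → 7 on a 12-hour dial.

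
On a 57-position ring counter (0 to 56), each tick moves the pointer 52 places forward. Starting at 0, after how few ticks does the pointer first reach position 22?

52⁻¹ ≡ 34 (mod 57) because 52·34 = 1768 = 31·57 + 1.
So x ≡ 34·22 = 748 ≡ 7 (mod 57).

7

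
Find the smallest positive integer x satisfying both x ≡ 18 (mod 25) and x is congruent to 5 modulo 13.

18

Since 13·2 ≡ 1 (mod 25), take x = 5 + 13·((18−5)·2 mod 25) = 5 + 13·1 = 18.
Check: 18 mod 25 = 18, 18 mod 13 = 5.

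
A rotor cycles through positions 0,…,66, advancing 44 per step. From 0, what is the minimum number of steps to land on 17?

8

44⁻¹ ≡ 32 (mod 67) because 44·32 = 1408 = 21·67 + 1.
Multiplying both sides by 32: x ≡ 32·17 = 544 ≡ 8 (mod 67).
Check: 44·8 = 352 = 5·67 + 17.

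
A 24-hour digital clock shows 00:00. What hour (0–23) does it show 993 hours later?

9

993 = 41·24 + 9, so 993 mod 24 = 9.
(0 + 9) mod 24 = 9.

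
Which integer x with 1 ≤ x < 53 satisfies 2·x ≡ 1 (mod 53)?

27

53 = 26·2 + 1
2 = 2·1 + 0
Back-substituting gives 2·27 ≡ 1 (mod 53).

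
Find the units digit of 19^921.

9

Last digits of 9^n: 9, 1 (period 2).
921 mod 2 = 1, so the last digit matches 9^1 = 9.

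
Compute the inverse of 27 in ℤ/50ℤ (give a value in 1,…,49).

13

50 = 1·27 + 23
27 = 1·23 + 4
23 = 5·4 + 3
4 = 1·3 + 1
3 = 3·1 + 0
Back-substituting gives 27·13 ≡ 1 (mod 50).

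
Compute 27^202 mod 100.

29

Square-and-reduce mod 100: 27^1≡27, 27^2≡29, 27^4≡41, 27^8≡81, 27^16≡61, 27^32≡21, 27^64≡41, 27^128≡81.
202 = 2 + 8 + 64 + 128, so 27^202 ≡ 29·81·41·81 ≡ 29 (mod 100).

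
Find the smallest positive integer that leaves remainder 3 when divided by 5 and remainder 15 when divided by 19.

53

x ≡ 3 (mod 5) gives x ∈ {3, 8, 13, 18, 23, 28, 33, 38, …}.
The first of these with x mod 19 = 15 is 53.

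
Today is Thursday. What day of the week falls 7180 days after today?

Tuesday

7180 mod 7 = 5 (since 1025·7 = 7175).
Thursday + 5 days → Tuesday.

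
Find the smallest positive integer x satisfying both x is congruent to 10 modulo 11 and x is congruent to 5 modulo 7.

Since 7·8 ≡ 1 (mod 11), take x = 5 + 7·((10−5)·8 mod 11) = 5 + 7·7 = 54.
Check: 54 mod 11 = 10, 54 mod 7 = 5.

54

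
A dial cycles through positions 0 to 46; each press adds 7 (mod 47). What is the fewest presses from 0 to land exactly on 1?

47 = 6·7 + 5
7 = 1·5 + 2
5 = 2·2 + 1
2 = 2·1 + 0
Back-substituting gives 7·27 ≡ 1 (mod 47).

27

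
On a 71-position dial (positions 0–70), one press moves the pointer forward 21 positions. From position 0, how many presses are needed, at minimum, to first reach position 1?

71 = 3·21 + 8
21 = 2·8 + 5
8 = 1·5 + 3
5 = 1·3 + 2
3 = 1·2 + 1
2 = 2·1 + 0
Back-substituting gives 21·44 ≡ 1 (mod 71).

44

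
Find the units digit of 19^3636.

Powers of 9 mod 10 repeat with period 2: 9, 1.
3636 leaves remainder 0 on division by 2, so 19^3636 ends in 1.

1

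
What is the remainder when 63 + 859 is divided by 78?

64

Dividing 859 by 78 gives quotient 11 and remainder 1.
(63 + 1) mod 78 = 64.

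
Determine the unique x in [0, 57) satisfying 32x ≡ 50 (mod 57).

55

32⁻¹ ≡ 41 (mod 57) because 32·41 = 1312 = 23·57 + 1.
Multiplying both sides by 41: x ≡ 41·50 = 2050 ≡ 55 (mod 57).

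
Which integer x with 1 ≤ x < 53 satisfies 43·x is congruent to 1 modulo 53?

43·37 = 1591 = 30·53 + 1, so 43⁻¹ ≡ 37 (mod 53).

37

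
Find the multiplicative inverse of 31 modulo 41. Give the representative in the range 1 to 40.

31·4 = 124 = 3·41 + 1, so 31⁻¹ ≡ 4 (mod 41).

4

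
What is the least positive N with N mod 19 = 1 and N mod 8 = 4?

x ≡ 4 (mod 8) gives x ∈ {4, 12, 20}.
The first of these with x mod 19 = 1 is 20.

20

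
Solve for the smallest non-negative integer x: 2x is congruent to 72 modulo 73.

2⁻¹ ≡ 37 (mod 73) because 2·37 = 74 = 1·73 + 1.
So x ≡ 37·72 = 2664 ≡ 36 (mod 73).

36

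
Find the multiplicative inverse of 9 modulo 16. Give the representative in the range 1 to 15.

16 = 1·9 + 7
9 = 1·7 + 2
7 = 3·2 + 1
2 = 2·1 + 0
Back-substituting gives 9·9 ≡ 1 (mod 16).

9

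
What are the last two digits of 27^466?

By repeated squaring mod 100: 27^1≡27, 27^2≡29, 27^4≡41, 27^8≡81, 27^16≡61, 27^32≡21, 27^64≡41, 27^128≡81, 27^256≡61.
Since 466 = 2 + 16 + 64 + 128 + 256 in binary, 27^466 ≡ 29·61·41·81·61 ≡ 89 (mod 100).

89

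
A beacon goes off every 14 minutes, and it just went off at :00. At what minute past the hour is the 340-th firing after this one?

340·14 = 4760.
4760 = 79·60 + 20, so 4760 mod 60 = 20.
(0 + 20) mod 60 = 20.

20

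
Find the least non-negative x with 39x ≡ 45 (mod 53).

39⁻¹ ≡ 34 (mod 53) because 39·34 = 1326 = 25·53 + 1.
So x ≡ 34·45 = 1530 ≡ 46 (mod 53).
Check: 39·46 = 1794 = 33·53 + 45.

46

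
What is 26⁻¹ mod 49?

17

26·17 = 442 = 9·49 + 1, so 26⁻¹ ≡ 17 (mod 49).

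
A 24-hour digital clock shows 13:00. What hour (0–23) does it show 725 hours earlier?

8

725 mod 24 = 5 (since 30·24 = 720).
(13 − 5) mod 24 = 8.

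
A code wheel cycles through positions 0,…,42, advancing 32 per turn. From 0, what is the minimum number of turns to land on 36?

32⁻¹ ≡ 39 (mod 43) because 32·39 = 1248 = 29·43 + 1.
Multiplying both sides by 39: x ≡ 39·36 = 1404 ≡ 28 (mod 43).

28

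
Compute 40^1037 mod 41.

40

Square-and-reduce mod 41: 40^1≡40, 40^2≡1, 40^4≡1, 40^8≡1, 40^16≡1, 40^32≡1, 40^64≡1, 40^128≡1, 40^256≡1, 40^512≡1, 40^1024≡1.
1037 = 1 + 4 + 8 + 1024, so 40^1037 ≡ 40·1·1·1 ≡ 40 (mod 41).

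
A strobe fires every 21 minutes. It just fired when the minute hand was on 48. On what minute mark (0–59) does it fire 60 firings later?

60·21 = 1260.
1260 − 21·60 = 0, so 1260 ≡ 0 (mod 60).
(48 + 0) mod 60 = 48.

48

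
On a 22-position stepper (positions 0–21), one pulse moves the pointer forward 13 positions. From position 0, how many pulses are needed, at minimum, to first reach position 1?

17

13·17 = 221 = 10·22 + 1, so 13⁻¹ ≡ 17 (mod 22).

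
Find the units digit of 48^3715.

2

Powers of 8 mod 10 repeat with period 4: 8, 4, 2, 6.
3715 mod 4 = 3, so the last digit matches 8^3 = 2.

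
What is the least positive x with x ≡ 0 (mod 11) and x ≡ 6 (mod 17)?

x ≡ 0 (mod 11) gives x ∈ {0, 11, 22, 33, 44, 55, 66, 77, …}.
The first of these with x mod 17 = 6 is 176.

176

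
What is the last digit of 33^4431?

Last digits of 3^n: 3, 9, 7, 1 (period 4).
4431 mod 4 = 3, so the last digit matches 3^3 = 7.

7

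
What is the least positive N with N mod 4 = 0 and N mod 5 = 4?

4

x ≡ 0 (mod 4) gives x ∈ {0, 4}.
The first of these with x mod 5 = 4 is 4.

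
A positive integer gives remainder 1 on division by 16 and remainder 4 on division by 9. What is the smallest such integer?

49

Since 9·9 ≡ 1 (mod 16), take x = 4 + 9·((1−4)·9 mod 16) = 4 + 9·5 = 49.
Check: 49 mod 16 = 1, 49 mod 9 = 4.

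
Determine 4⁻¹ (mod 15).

15 = 3·4 + 3
4 = 1·3 + 1
3 = 3·1 + 0
Back-substituting gives 4·4 ≡ 1 (mod 15).

4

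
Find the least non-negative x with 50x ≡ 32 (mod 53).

The inverse of 50 mod 53 is 35 (since 50·35 = 1750 ≡ 1).
So x ≡ 35·32 = 1120 ≡ 7 (mod 53).

7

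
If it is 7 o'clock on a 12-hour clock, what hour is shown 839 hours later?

Dividing 839 by 12 gives quotient 69 and remainder 11.
7 + 11 → 6 on a 12-hour dial.

6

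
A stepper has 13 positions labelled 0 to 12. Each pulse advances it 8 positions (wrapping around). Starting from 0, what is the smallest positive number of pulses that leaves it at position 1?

5

8·5 = 40 = 3·13 + 1, so 8⁻¹ ≡ 5 (mod 13).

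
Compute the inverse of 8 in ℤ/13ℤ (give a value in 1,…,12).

8·5 = 40 = 3·13 + 1, so 8⁻¹ ≡ 5 (mod 13).

5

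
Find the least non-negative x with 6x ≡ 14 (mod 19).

15

The inverse of 6 mod 19 is 16 (since 6·16 = 96 ≡ 1).
Multiplying both sides by 16: x ≡ 16·14 = 224 ≡ 15 (mod 19).
Check: 6·15 = 90 = 4·19 + 14.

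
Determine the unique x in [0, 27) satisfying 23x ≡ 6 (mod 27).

12

The inverse of 23 mod 27 is 20 (since 23·20 = 460 ≡ 1).
So x ≡ 20·6 = 120 ≡ 12 (mod 27).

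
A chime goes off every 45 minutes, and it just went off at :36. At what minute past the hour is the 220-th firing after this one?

36

220·45 = 9900.
9900 = 165·60 + 0, so 9900 mod 60 = 0.
(36 + 0) mod 60 = 36.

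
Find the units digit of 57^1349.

7

Powers of 7 mod 10 repeat with period 4: 7, 9, 3, 1.
1349 leaves remainder 1 on division by 4, so 57^1349 ends in 7.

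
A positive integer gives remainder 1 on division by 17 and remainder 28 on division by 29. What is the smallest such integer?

86

x ≡ 1 (mod 17) gives x ∈ {1, 18, 35, 52, 69, 86}.
The first of these with x mod 29 = 28 is 86.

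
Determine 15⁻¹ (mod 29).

2

15·2 = 30 = 1·29 + 1, so 15⁻¹ ≡ 2 (mod 29).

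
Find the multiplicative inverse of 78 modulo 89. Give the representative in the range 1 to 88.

8

89 = 1·78 + 11
78 = 7·11 + 1
11 = 11·1 + 0
Back-substituting gives 78·8 ≡ 1 (mod 89).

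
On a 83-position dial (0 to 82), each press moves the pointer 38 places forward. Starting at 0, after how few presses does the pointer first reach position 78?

37

The inverse of 38 mod 83 is 59 (since 38·59 = 2242 ≡ 1).
Multiplying both sides by 59: x ≡ 59·78 = 4602 ≡ 37 (mod 83).
Check: 38·37 = 1406 = 16·83 + 78.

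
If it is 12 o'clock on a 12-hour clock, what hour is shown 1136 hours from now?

1136 mod 12 = 8 (since 94·12 = 1128).
12 + 8 → 8 on a 12-hour dial.

8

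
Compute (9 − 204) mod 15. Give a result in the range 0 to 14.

0

204 − 13·15 = 9, so 204 ≡ 9 (mod 15).
(9 − 9) mod 15 = 0.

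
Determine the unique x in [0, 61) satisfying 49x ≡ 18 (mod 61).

49⁻¹ ≡ 5 (mod 61) because 49·5 = 245 = 4·61 + 1.
Multiplying both sides by 5: x ≡ 5·18 = 90 ≡ 29 (mod 61).

29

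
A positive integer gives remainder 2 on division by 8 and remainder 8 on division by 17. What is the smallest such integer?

x ≡ 2 (mod 8) gives x ∈ {2, 10, 18, 26, 34, 42}.
The first of these with x mod 17 = 8 is 42.

42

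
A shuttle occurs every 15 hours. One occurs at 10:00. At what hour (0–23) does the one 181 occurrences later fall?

13

181·15 = 2715.
2715 = 113·24 + 3, so 2715 mod 24 = 3.
(10 + 3) mod 24 = 13.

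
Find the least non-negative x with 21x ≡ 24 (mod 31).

10

21⁻¹ ≡ 3 (mod 31) because 21·3 = 63 = 2·31 + 1.
So x ≡ 3·24 = 72 ≡ 10 (mod 31).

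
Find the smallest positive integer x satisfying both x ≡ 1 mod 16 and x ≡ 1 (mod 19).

Since 19·11 ≡ 1 (mod 16), take x = 1 + 19·((1−1)·11 mod 16) = 1 + 19·0 = 1.
Check: 1 mod 16 = 1, 1 mod 19 = 1.

1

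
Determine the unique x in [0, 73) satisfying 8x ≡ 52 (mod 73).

43

8⁻¹ ≡ 64 (mod 73) because 8·64 = 512 = 7·73 + 1.
So x ≡ 64·52 = 3328 ≡ 43 (mod 73).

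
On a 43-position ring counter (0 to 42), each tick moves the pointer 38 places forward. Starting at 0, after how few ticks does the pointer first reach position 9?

24

38⁻¹ ≡ 17 (mod 43) because 38·17 = 646 = 15·43 + 1.
So x ≡ 17·9 = 153 ≡ 24 (mod 43).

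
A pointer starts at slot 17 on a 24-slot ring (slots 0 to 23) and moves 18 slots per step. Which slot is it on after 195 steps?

23

195·18 = 3510.
Dividing 3510 by 24 gives quotient 146 and remainder 6.
(17 + 6) mod 24 = 23.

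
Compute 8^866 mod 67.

14

Square-and-reduce mod 67: 8^1≡8, 8^2≡64, 8^4≡9, 8^8≡14, 8^16≡62, 8^32≡25, 8^64≡22, 8^128≡15, 8^256≡24, 8^512≡40.
Since 866 = 2 + 32 + 64 + 256 + 512 in binary, 8^866 ≡ 64·25·22·24·40 ≡ 14 (mod 67).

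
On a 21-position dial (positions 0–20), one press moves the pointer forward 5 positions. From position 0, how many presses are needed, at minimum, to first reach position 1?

5·17 = 85 = 4·21 + 1, so 5⁻¹ ≡ 17 (mod 21).

17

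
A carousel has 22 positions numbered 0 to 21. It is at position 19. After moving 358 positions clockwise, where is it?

358 = 16·22 + 6, so 358 mod 22 = 6.
(19 + 6) mod 22 = 3.

3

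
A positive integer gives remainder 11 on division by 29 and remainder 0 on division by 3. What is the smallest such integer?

69

x ≡ 0 (mod 3) gives x ∈ {0, 3, 6, 9, 12, 15, 18, 21, …}.
The first of these with x mod 29 = 11 is 69.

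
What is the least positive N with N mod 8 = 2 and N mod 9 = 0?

x ≡ 2 (mod 8) gives x ∈ {2, 10, 18}.
The first of these with x mod 9 = 0 is 18.

18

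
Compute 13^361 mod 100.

Square-and-reduce mod 100: 13^1≡13, 13^2≡69, 13^4≡61, 13^8≡21, 13^16≡41, 13^32≡81, 13^64≡61, 13^128≡21, 13^256≡41.
361 = 1 + 8 + 32 + 64 + 256, so 13^361 ≡ 13·21·81·61·41 ≡ 13 (mod 100).

13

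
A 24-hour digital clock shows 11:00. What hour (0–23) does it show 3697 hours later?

12

3697 = 154·24 + 1, so 3697 mod 24 = 1.
(11 + 1) mod 24 = 12.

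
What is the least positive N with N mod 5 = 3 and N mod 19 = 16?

x ≡ 3 (mod 5) gives x ∈ {3, 8, 13, 18, 23, 28, 33, 38, …}.
The first of these with x mod 19 = 16 is 73.

73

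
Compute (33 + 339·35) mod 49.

40

339·35 = 11865.
Dividing 11865 by 49 gives quotient 242 and remainder 7.
(33 + 7) mod 49 = 40.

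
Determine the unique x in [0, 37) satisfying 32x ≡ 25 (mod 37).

32⁻¹ ≡ 22 (mod 37) because 32·22 = 704 = 19·37 + 1.
So x ≡ 22·25 = 550 ≡ 32 (mod 37).

32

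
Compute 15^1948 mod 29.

7

By repeated squaring mod 29: 15^1≡15, 15^2≡22, 15^4≡20, 15^8≡23, 15^16≡7, 15^32≡20, 15^64≡23, 15^128≡7, 15^256≡20, 15^512≡23, 15^1024≡7.
1948 = 4 + 8 + 16 + 128 + 256 + 512 + 1024, so 15^1948 ≡ 20·23·7·7·20·23·7 ≡ 7 (mod 29).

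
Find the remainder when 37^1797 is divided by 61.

8

By repeated squaring mod 61: 37^1≡37, 37^2≡27, 37^4≡58, 37^8≡9, 37^16≡20, 37^32≡34, 37^64≡58, 37^128≡9, 37^256≡20, 37^512≡34, 37^1024≡58.
1797 = 1 + 4 + 256 + 512 + 1024, so 37^1797 ≡ 37·58·20·34·58 ≡ 8 (mod 61).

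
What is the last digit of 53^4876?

The units digit of 53^n cycles with period 4: 3, 9, 7, 1, …
4876 mod 4 = 0, so the last digit matches 3^4 = 1.

1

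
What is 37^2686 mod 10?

9

Last digits of 7^n: 7, 9, 3, 1 (period 4).
2686 mod 4 = 2, so the last digit matches 7^2 = 9.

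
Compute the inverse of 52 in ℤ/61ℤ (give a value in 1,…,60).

27

61 = 1·52 + 9
52 = 5·9 + 7
9 = 1·7 + 2
7 = 3·2 + 1
2 = 2·1 + 0
Back-substituting gives 52·27 ≡ 1 (mod 61).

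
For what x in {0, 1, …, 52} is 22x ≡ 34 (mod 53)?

16

22⁻¹ ≡ 41 (mod 53) because 22·41 = 902 = 17·53 + 1.
Multiplying both sides by 41: x ≡ 41·34 = 1394 ≡ 16 (mod 53).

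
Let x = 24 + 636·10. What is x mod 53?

636·10 = 6360.
6360 − 120·53 = 0, so 6360 ≡ 0 (mod 53).
(24 + 0) mod 53 = 24.

24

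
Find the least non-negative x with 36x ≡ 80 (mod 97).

13

The inverse of 36 mod 97 is 62 (since 36·62 = 2232 ≡ 1).
Multiplying both sides by 62: x ≡ 62·80 = 4960 ≡ 13 (mod 97).
Check: 36·13 = 468 = 4·97 + 80.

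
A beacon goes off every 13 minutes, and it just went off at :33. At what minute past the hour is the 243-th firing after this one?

243·13 = 3159.
3159 = 52·60 + 39, so 3159 mod 60 = 39.
(33 + 39) mod 60 = 12.

12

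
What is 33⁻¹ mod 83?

78

83 = 2·33 + 17
33 = 1·17 + 16
17 = 1·16 + 1
16 = 16·1 + 0
Back-substituting gives 33·78 ≡ 1 (mod 83).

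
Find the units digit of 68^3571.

The units digit of 68^n cycles with period 4: 8, 4, 2, 6, …
3571 leaves remainder 3 on division by 4, so 68^3571 ends in 2.

2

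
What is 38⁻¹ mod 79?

79 = 2·38 + 3
38 = 12·3 + 2
3 = 1·2 + 1
2 = 2·1 + 0
Back-substituting gives 38·52 ≡ 1 (mod 79).

52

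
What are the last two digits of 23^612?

21

By repeated squaring mod 100: 23^1≡23, 23^2≡29, 23^4≡41, 23^8≡81, 23^16≡61, 23^32≡21, 23^64≡41, 23^128≡81, 23^256≡61, 23^512≡21.
612 = 4 + 32 + 64 + 512, so 23^612 ≡ 41·21·41·21 ≡ 21 (mod 100).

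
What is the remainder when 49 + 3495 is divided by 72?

3495 mod 72 = 39 (since 48·72 = 3456).
(49 + 39) mod 72 = 16.

16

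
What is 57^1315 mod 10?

3

The units digit of 57^n cycles with period 4: 7, 9, 3, 1, …
1315 mod 4 = 3, so the last digit matches 7^3 = 3.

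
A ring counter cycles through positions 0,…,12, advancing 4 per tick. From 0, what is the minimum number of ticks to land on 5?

4⁻¹ ≡ 10 (mod 13) because 4·10 = 40 = 3·13 + 1.
Multiplying both sides by 10: x ≡ 10·5 = 50 ≡ 11 (mod 13).

11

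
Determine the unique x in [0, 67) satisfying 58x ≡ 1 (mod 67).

58⁻¹ ≡ 52 (mod 67) because 58·52 = 3016 = 45·67 + 1.
So x ≡ 52·1 = 52 ≡ 52 (mod 67).

52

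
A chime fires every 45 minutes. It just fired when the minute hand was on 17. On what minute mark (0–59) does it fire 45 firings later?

2

45·45 = 2025.
2025 − 33·60 = 45, so 2025 ≡ 45 (mod 60).
(17 + 45) mod 60 = 2.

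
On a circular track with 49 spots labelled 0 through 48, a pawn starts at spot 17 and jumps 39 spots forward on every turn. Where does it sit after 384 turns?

48

384·39 = 14976.
14976 − 305·49 = 31, so 14976 ≡ 31 (mod 49).
(17 + 31) mod 49 = 48.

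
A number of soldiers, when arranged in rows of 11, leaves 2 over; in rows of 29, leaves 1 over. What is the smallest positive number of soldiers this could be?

233

Since 29·8 ≡ 1 (mod 11), take x = 1 + 29·((2−1)·8 mod 11) = 1 + 29·8 = 233.
Check: 233 mod 11 = 2, 233 mod 29 = 1.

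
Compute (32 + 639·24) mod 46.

4

639·24 = 15336.
15336 = 333·46 + 18, so 15336 mod 46 = 18.
(32 + 18) mod 46 = 4.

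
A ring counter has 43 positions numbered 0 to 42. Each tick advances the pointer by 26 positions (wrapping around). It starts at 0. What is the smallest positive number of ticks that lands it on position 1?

5

26⁻¹ ≡ 5 (mod 43) because 26·5 = 130 = 3·43 + 1.
Multiplying both sides by 5: x ≡ 5·1 = 5 ≡ 5 (mod 43).
Check: 26·5 = 130 = 3·43 + 1.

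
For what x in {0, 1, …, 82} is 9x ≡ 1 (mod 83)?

37

9⁻¹ ≡ 37 (mod 83) because 9·37 = 333 = 4·83 + 1.
Multiplying both sides by 37: x ≡ 37·1 = 37 ≡ 37 (mod 83).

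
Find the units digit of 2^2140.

The units digit of 2^n cycles with period 4: 2, 4, 8, 6, …
2140 mod 4 = 0, so the last digit matches 2^4 = 6.

6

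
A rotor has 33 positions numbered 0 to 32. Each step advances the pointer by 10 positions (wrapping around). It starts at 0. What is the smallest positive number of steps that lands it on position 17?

5

10⁻¹ ≡ 10 (mod 33) because 10·10 = 100 = 3·33 + 1.
Multiplying both sides by 10: x ≡ 10·17 = 170 ≡ 5 (mod 33).
Check: 10·5 = 50 = 1·33 + 17.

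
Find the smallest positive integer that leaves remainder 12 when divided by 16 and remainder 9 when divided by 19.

28

x ≡ 12 (mod 16) gives x ∈ {12, 28}.
The first of these with x mod 19 = 9 is 28.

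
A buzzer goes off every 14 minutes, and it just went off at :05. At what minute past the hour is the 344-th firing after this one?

344·14 = 4816.
4816 − 80·60 = 16, so 4816 ≡ 16 (mod 60).
(5 + 16) mod 60 = 21.

21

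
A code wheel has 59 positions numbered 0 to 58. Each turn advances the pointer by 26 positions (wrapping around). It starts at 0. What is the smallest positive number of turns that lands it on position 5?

26⁻¹ ≡ 25 (mod 59) because 26·25 = 650 = 11·59 + 1.
Multiplying both sides by 25: x ≡ 25·5 = 125 ≡ 7 (mod 59).

7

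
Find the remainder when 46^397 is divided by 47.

46

Square-and-reduce mod 47: 46^1≡46, 46^2≡1, 46^4≡1, 46^8≡1, 46^16≡1, 46^32≡1, 46^64≡1, 46^128≡1, 46^256≡1.
Since 397 = 1 + 4 + 8 + 128 + 256 in binary, 46^397 ≡ 46·1·1·1·1 ≡ 46 (mod 47).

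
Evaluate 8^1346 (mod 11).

By repeated squaring mod 11: 8^1≡8, 8^2≡9, 8^4≡4, 8^8≡5, 8^16≡3, 8^32≡9, 8^64≡4, 8^128≡5, 8^256≡3, 8^512≡9, 8^1024≡4.
1346 = 2 + 64 + 256 + 1024, so 8^1346 ≡ 9·4·3·4 ≡ 3 (mod 11).

3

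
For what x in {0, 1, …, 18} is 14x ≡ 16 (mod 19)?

12

14⁻¹ ≡ 15 (mod 19) because 14·15 = 210 = 11·19 + 1.
So x ≡ 15·16 = 240 ≡ 12 (mod 19).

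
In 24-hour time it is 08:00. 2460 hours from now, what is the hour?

2460 mod 24 = 12 (since 102·24 = 2448).
(8 + 12) mod 24 = 20.

20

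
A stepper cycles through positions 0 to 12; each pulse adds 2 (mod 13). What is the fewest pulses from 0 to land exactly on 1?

2·7 = 14 = 1·13 + 1, so 2⁻¹ ≡ 7 (mod 13).

7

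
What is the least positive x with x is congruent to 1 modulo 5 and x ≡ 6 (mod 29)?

x ≡ 1 (mod 5) gives x ∈ {1, 6}.
The first of these with x mod 29 = 6 is 6.

6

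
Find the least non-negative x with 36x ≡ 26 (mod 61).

36⁻¹ ≡ 39 (mod 61) because 36·39 = 1404 = 23·61 + 1.
Multiplying both sides by 39: x ≡ 39·26 = 1014 ≡ 38 (mod 61).

38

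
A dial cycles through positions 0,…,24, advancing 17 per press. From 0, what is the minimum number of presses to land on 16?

23

The inverse of 17 mod 25 is 3 (since 17·3 = 51 ≡ 1).
So x ≡ 3·16 = 48 ≡ 23 (mod 25).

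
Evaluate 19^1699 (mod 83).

39

Square-and-reduce mod 83: 19^1≡19, 19^2≡29, 19^4≡11, 19^8≡38, 19^16≡33, 19^32≡10, 19^64≡17, 19^128≡40, 19^256≡23, 19^512≡31, 19^1024≡48.
Since 1699 = 1 + 2 + 32 + 128 + 512 + 1024 in binary, 19^1699 ≡ 19·29·10·40·31·48 ≡ 39 (mod 83).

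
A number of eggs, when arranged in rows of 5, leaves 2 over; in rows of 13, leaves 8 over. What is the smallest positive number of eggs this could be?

47

x ≡ 2 (mod 5) gives x ∈ {2, 7, 12, 17, 22, 27, 32, 37, …}.
The first of these with x mod 13 = 8 is 47.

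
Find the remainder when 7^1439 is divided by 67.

50

Square-and-reduce mod 67: 7^1≡7, 7^2≡49, 7^4≡56, 7^8≡54, 7^16≡35, 7^32≡19, 7^64≡26, 7^128≡6, 7^256≡36, 7^512≡23, 7^1024≡60.
1439 = 1 + 2 + 4 + 8 + 16 + 128 + 256 + 1024, so 7^1439 ≡ 7·49·56·54·35·6·36·60 ≡ 50 (mod 67).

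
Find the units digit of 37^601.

7

Last digits of 7^n: 7, 9, 3, 1 (period 4).
601 mod 4 = 1, so the last digit matches 7^1 = 7.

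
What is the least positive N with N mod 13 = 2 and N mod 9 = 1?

28

x ≡ 1 (mod 9) gives x ∈ {1, 10, 19, 28}.
The first of these with x mod 13 = 2 is 28.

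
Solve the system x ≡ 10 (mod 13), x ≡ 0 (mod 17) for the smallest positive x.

x ≡ 10 (mod 13) gives x ∈ {10, 23, 36, 49, 62, 75, 88, 101, …}.
The first of these with x mod 17 = 0 is 153.

153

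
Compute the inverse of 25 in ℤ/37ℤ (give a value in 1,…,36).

25·3 = 75 = 2·37 + 1, so 25⁻¹ ≡ 3 (mod 37).

3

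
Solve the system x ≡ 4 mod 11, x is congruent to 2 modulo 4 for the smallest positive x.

26

x ≡ 2 (mod 4) gives x ∈ {2, 6, 10, 14, 18, 22, 26}.
The first of these with x mod 11 = 4 is 26.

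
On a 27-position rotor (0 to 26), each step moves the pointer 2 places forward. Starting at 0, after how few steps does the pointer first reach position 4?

2

2⁻¹ ≡ 14 (mod 27) because 2·14 = 28 = 1·27 + 1.
Multiplying both sides by 14: x ≡ 14·4 = 56 ≡ 2 (mod 27).
Check: 2·2 = 4 = 0·27 + 4.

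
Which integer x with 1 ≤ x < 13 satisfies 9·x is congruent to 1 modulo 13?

13 = 1·9 + 4
9 = 2·4 + 1
4 = 4·1 + 0
Back-substituting gives 9·3 ≡ 1 (mod 13).

3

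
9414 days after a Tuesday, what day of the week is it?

Monday

9414 − 1344·7 = 6, so 9414 ≡ 6 (mod 7).
Tuesday + 6 days → Monday.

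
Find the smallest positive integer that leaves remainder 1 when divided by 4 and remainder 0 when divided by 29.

29

x ≡ 1 (mod 4) gives x ∈ {1, 5, 9, 13, 17, 21, 25, 29}.
The first of these with x mod 29 = 0 is 29.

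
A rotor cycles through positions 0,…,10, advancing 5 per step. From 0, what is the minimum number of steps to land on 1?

9

The inverse of 5 mod 11 is 9 (since 5·9 = 45 ≡ 1).
Multiplying both sides by 9: x ≡ 9·1 = 9 ≡ 9 (mod 11).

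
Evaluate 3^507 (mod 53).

By repeated squaring mod 53: 3^1≡3, 3^2≡9, 3^4≡28, 3^8≡42, 3^16≡15, 3^32≡13, 3^64≡10, 3^128≡47, 3^256≡36.
507 = 1 + 2 + 8 + 16 + 32 + 64 + 128 + 256, so 3^507 ≡ 3·9·42·15·13·10·47·36 ≡ 23 (mod 53).

23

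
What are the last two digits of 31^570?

01

Successive squares of 31 mod 100: 31^1≡31, 31^2≡61, 31^4≡21, 31^8≡41, 31^16≡81, 31^32≡61, 31^64≡21, 31^128≡41, 31^256≡81, 31^512≡61.
570 = 2 + 8 + 16 + 32 + 512, so 31^570 ≡ 61·41·81·61·61 ≡ 1 (mod 100).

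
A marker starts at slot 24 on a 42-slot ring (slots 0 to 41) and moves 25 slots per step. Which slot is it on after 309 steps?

309·25 = 7725.
Dividing 7725 by 42 gives quotient 183 and remainder 39.
(24 + 39) mod 42 = 21.

21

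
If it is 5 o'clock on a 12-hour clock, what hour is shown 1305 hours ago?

8

1305 − 108·12 = 9, so 1305 ≡ 9 (mod 12).
5 − 9 → 8 on a 12-hour dial.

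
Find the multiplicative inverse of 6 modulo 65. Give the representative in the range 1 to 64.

11

65 = 10·6 + 5
6 = 1·5 + 1
5 = 5·1 + 0
Back-substituting gives 6·11 ≡ 1 (mod 65).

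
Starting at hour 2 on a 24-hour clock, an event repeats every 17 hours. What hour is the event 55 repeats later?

1

55·17 = 935.
935 − 38·24 = 23, so 935 ≡ 23 (mod 24).
(2 + 23) mod 24 = 1.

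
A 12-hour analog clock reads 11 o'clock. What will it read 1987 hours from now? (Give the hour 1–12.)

Dividing 1987 by 12 gives quotient 165 and remainder 7.
11 + 7 → 6 on a 12-hour dial.

6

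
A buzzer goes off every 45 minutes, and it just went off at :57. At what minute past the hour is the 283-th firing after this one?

12

283·45 = 12735.
12735 − 212·60 = 15, so 12735 ≡ 15 (mod 60).
(57 + 15) mod 60 = 12.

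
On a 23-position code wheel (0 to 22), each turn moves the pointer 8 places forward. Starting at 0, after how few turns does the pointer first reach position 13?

The inverse of 8 mod 23 is 3 (since 8·3 = 24 ≡ 1).
Multiplying both sides by 3: x ≡ 3·13 = 39 ≡ 16 (mod 23).

16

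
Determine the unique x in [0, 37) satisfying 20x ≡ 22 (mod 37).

The inverse of 20 mod 37 is 13 (since 20·13 = 260 ≡ 1).
So x ≡ 13·22 = 286 ≡ 27 (mod 37).

27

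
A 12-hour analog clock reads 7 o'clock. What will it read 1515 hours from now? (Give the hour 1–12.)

Dividing 1515 by 12 gives quotient 126 and remainder 3.
7 + 3 → 10 on a 12-hour dial.

10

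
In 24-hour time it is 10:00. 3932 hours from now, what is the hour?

6

3932 = 163·24 + 20, so 3932 mod 24 = 20.
(10 + 20) mod 24 = 6.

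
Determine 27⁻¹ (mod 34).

34 = 1·27 + 7
27 = 3·7 + 6
7 = 1·6 + 1
6 = 6·1 + 0
Back-substituting gives 27·29 ≡ 1 (mod 34).

29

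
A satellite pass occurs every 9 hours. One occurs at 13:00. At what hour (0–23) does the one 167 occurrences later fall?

167·9 = 1503.
Dividing 1503 by 24 gives quotient 62 and remainder 15.
(13 + 15) mod 24 = 4.

4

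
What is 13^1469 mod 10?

Last digits of 3^n: 3, 9, 7, 1 (period 4).
1469 leaves remainder 1 on division by 4, so 13^1469 ends in 3.

3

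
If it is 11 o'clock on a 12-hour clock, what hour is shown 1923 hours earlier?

1923 = 160·12 + 3, so 1923 mod 12 = 3.
11 − 3 → 8 on a 12-hour dial.

8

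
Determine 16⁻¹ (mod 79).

16·5 = 80 = 1·79 + 1, so 16⁻¹ ≡ 5 (mod 79).

5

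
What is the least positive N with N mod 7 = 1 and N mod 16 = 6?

x ≡ 1 (mod 7) gives x ∈ {1, 8, 15, 22}.
The first of these with x mod 16 = 6 is 22.

22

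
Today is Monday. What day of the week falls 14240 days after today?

Dividing 14240 by 7 gives quotient 2034 and remainder 2.
Monday + 2 days → Wednesday.

Wednesday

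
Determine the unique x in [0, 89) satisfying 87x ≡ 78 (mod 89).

50

The inverse of 87 mod 89 is 44 (since 87·44 = 3828 ≡ 1).
So x ≡ 44·78 = 3432 ≡ 50 (mod 89).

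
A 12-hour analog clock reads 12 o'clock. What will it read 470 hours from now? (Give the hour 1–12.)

2

470 mod 12 = 2 (since 39·12 = 468).
12 + 2 → 2 on a 12-hour dial.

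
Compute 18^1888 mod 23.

Successive squares of 18 mod 23: 18^1≡18, 18^2≡2, 18^4≡4, 18^8≡16, 18^16≡3, 18^32≡9, 18^64≡12, 18^128≡6, 18^256≡13, 18^512≡8, 18^1024≡18.
Since 1888 = 32 + 64 + 256 + 512 + 1024 in binary, 18^1888 ≡ 9·12·13·8·18 ≡ 6 (mod 23).

6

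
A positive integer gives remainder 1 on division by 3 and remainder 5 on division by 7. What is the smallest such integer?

19

Since 7·1 ≡ 1 (mod 3), take x = 5 + 7·((1−5)·1 mod 3) = 5 + 7·2 = 19.
Check: 19 mod 3 = 1, 19 mod 7 = 5.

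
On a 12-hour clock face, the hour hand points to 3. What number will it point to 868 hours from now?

7

Dividing 868 by 12 gives quotient 72 and remainder 4.
3 + 4 → 7 on a 12-hour dial.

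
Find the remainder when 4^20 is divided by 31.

1

Successive squares of 4 mod 31: 4^1≡4, 4^2≡16, 4^4≡8, 4^8≡2, 4^16≡4.
20 = 4 + 16, so 4^20 ≡ 8·4 ≡ 1 (mod 31).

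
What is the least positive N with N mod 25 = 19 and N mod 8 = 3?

Since 8·22 ≡ 1 (mod 25), take x = 3 + 8·((19−3)·22 mod 25) = 3 + 8·2 = 19.
Check: 19 mod 25 = 19, 19 mod 8 = 3.

19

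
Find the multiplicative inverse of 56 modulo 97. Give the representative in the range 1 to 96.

26

56·26 = 1456 = 15·97 + 1, so 56⁻¹ ≡ 26 (mod 97).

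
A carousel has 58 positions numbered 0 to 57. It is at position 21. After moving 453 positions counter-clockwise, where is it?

32

Dividing 453 by 58 gives quotient 7 and remainder 47.
(21 − 47) mod 58 = 32.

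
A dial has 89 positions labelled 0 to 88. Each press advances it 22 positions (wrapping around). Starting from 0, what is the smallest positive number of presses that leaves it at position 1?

85

22·85 = 1870 = 21·89 + 1, so 22⁻¹ ≡ 85 (mod 89).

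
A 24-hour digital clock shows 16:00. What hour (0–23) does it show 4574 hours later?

4574 − 190·24 = 14, so 4574 ≡ 14 (mod 24).
(16 + 14) mod 24 = 6.

6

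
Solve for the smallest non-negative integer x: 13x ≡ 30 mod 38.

The inverse of 13 mod 38 is 3 (since 13·3 = 39 ≡ 1).
Multiplying both sides by 3: x ≡ 3·30 = 90 ≡ 14 (mod 38).

14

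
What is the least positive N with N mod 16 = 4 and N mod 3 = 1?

Since 3·11 ≡ 1 (mod 16), take x = 1 + 3·((4−1)·11 mod 16) = 1 + 3·1 = 4.
Check: 4 mod 16 = 4, 4 mod 3 = 1.

4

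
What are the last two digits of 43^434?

49

Successive squares of 43 mod 100: 43^1≡43, 43^2≡49, 43^4≡1, 43^8≡1, 43^16≡1, 43^32≡1, 43^64≡1, 43^128≡1, 43^256≡1.
Since 434 = 2 + 16 + 32 + 128 + 256 in binary, 43^434 ≡ 49·1·1·1·1 ≡ 49 (mod 100).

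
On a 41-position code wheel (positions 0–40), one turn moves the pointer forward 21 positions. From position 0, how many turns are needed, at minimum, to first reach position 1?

21·2 = 42 = 1·41 + 1, so 21⁻¹ ≡ 2 (mod 41).

2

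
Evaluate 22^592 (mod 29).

By repeated squaring mod 29: 22^1≡22, 22^2≡20, 22^4≡23, 22^8≡7, 22^16≡20, 22^32≡23, 22^64≡7, 22^128≡20, 22^256≡23, 22^512≡7.
Since 592 = 16 + 64 + 512 in binary, 22^592 ≡ 20·7·7 ≡ 23 (mod 29).

23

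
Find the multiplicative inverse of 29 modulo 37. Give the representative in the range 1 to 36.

23

37 = 1·29 + 8
29 = 3·8 + 5
8 = 1·5 + 3
5 = 1·3 + 2
3 = 1·2 + 1
2 = 2·1 + 0
Back-substituting gives 29·23 ≡ 1 (mod 37).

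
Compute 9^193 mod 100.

Successive squares of 9 mod 100: 9^1≡9, 9^2≡81, 9^4≡61, 9^8≡21, 9^16≡41, 9^32≡81, 9^64≡61, 9^128≡21.
193 = 1 + 64 + 128, so 9^193 ≡ 9·61·21 ≡ 29 (mod 100).

29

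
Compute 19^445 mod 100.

99

Successive squares of 19 mod 100: 19^1≡19, 19^2≡61, 19^4≡21, 19^8≡41, 19^16≡81, 19^32≡61, 19^64≡21, 19^128≡41, 19^256≡81.
Since 445 = 1 + 4 + 8 + 16 + 32 + 128 + 256 in binary, 19^445 ≡ 19·21·41·81·61·41·81 ≡ 99 (mod 100).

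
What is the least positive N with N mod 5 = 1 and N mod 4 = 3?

x ≡ 3 (mod 4) gives x ∈ {3, 7, 11}.
The first of these with x mod 5 = 1 is 11.

11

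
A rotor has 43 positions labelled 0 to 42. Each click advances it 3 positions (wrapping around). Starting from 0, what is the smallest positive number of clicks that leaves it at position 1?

29

3·29 = 87 = 2·43 + 1, so 3⁻¹ ≡ 29 (mod 43).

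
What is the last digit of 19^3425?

Powers of 9 mod 10 repeat with period 2: 9, 1.
3425 mod 2 = 1, so the last digit matches 9^1 = 9.

9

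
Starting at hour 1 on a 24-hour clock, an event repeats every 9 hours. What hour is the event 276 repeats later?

276·9 = 2484.
2484 mod 24 = 12 (since 103·24 = 2472).
(1 + 12) mod 24 = 13.

13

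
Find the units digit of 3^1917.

Powers of 3 mod 10 repeat with period 4: 3, 9, 7, 1.
1917 mod 4 = 1, so the last digit matches 3^1 = 3.

3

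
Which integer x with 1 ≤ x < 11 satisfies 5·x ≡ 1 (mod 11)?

9

11 = 2·5 + 1
5 = 5·1 + 0
Back-substituting gives 5·9 ≡ 1 (mod 11).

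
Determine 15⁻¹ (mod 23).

23 = 1·15 + 8
15 = 1·8 + 7
8 = 1·7 + 1
7 = 7·1 + 0
Back-substituting gives 15·20 ≡ 1 (mod 23).

20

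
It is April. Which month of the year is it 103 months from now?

November

103 − 8·12 = 7, so 103 ≡ 7 (mod 12).
April + 7 months → November.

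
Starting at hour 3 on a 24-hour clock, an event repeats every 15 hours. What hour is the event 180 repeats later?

15

180·15 = 2700.
2700 = 112·24 + 12, so 2700 mod 24 = 12.
(3 + 12) mod 24 = 15.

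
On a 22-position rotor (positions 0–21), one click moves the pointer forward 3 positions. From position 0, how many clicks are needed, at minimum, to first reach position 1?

15

3·15 = 45 = 2·22 + 1, so 3⁻¹ ≡ 15 (mod 22).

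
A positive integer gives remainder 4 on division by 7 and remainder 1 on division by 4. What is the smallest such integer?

25

x ≡ 1 (mod 4) gives x ∈ {1, 5, 9, 13, 17, 21, 25}.
The first of these with x mod 7 = 4 is 25.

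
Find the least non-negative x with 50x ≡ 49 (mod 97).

65

The inverse of 50 mod 97 is 33 (since 50·33 = 1650 ≡ 1).
So x ≡ 33·49 = 1617 ≡ 65 (mod 97).
Check: 50·65 = 3250 = 33·97 + 49.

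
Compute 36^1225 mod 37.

By repeated squaring mod 37: 36^1≡36, 36^2≡1, 36^4≡1, 36^8≡1, 36^16≡1, 36^32≡1, 36^64≡1, 36^128≡1, 36^256≡1, 36^512≡1, 36^1024≡1.
1225 = 1 + 8 + 64 + 128 + 1024, so 36^1225 ≡ 36·1·1·1·1 ≡ 36 (mod 37).

36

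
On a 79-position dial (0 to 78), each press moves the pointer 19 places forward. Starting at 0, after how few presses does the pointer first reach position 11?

The inverse of 19 mod 79 is 25 (since 19·25 = 475 ≡ 1).
Multiplying both sides by 25: x ≡ 25·11 = 275 ≡ 38 (mod 79).
Check: 19·38 = 722 = 9·79 + 11.

38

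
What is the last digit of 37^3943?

Powers of 7 mod 10 repeat with period 4: 7, 9, 3, 1.
3943 mod 4 = 3, so the last digit matches 7^3 = 3.

3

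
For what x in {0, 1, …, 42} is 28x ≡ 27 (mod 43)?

28⁻¹ ≡ 20 (mod 43) because 28·20 = 560 = 13·43 + 1.
Multiplying both sides by 20: x ≡ 20·27 = 540 ≡ 24 (mod 43).

24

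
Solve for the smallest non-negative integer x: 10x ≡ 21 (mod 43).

The inverse of 10 mod 43 is 13 (since 10·13 = 130 ≡ 1).
Multiplying both sides by 13: x ≡ 13·21 = 273 ≡ 15 (mod 43).

15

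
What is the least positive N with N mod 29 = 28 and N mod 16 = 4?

Since 16·20 ≡ 1 (mod 29), take x = 4 + 16·((28−4)·20 mod 29) = 4 + 16·16 = 260.
Check: 260 mod 29 = 28, 260 mod 16 = 4.

260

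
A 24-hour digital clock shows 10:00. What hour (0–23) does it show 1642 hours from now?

1642 − 68·24 = 10, so 1642 ≡ 10 (mod 24).
(10 + 10) mod 24 = 20.

20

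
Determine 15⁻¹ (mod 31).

15·29 = 435 = 14·31 + 1, so 15⁻¹ ≡ 29 (mod 31).

29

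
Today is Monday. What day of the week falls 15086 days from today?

Tuesday

15086 mod 7 = 1 (since 2155·7 = 15085).
Monday + 1 day → Tuesday.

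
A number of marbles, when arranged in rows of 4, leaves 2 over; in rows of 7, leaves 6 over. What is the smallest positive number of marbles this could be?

6

Since 7·3 ≡ 1 (mod 4), take x = 6 + 7·((2−6)·3 mod 4) = 6 + 7·0 = 6.
Check: 6 mod 4 = 2, 6 mod 7 = 6.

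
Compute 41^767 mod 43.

16

Square-and-reduce mod 43: 41^1≡41, 41^2≡4, 41^4≡16, 41^8≡41, 41^16≡4, 41^32≡16, 41^64≡41, 41^128≡4, 41^256≡16, 41^512≡41.
767 = 1 + 2 + 4 + 8 + 16 + 32 + 64 + 128 + 512, so 41^767 ≡ 41·4·16·41·4·16·41·4·41 ≡ 16 (mod 43).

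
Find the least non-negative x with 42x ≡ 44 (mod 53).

49

The inverse of 42 mod 53 is 24 (since 42·24 = 1008 ≡ 1).
So x ≡ 24·44 = 1056 ≡ 49 (mod 53).
Check: 42·49 = 2058 = 38·53 + 44.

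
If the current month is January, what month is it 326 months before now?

326 = 27·12 + 2, so 326 mod 12 = 2.
January − 2 months → November.

November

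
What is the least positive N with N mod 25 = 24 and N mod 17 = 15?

Since 17·3 ≡ 1 (mod 25), take x = 15 + 17·((24−15)·3 mod 25) = 15 + 17·2 = 49.
Check: 49 mod 25 = 24, 49 mod 17 = 15.

49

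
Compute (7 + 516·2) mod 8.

7

516·2 = 1032.
1032 − 129·8 = 0, so 1032 ≡ 0 (mod 8).
(7 + 0) mod 8 = 7.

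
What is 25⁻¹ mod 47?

25·32 = 800 = 17·47 + 1, so 25⁻¹ ≡ 32 (mod 47).

32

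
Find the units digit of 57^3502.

Last digits of 7^n: 7, 9, 3, 1 (period 4).
3502 leaves remainder 2 on division by 4, so 57^3502 ends in 9.

9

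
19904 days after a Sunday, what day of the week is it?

19904 mod 7 = 3 (since 2843·7 = 19901).
Sunday + 3 days → Wednesday.

Wednesday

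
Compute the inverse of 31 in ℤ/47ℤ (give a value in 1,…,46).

44

31·44 = 1364 = 29·47 + 1, so 31⁻¹ ≡ 44 (mod 47).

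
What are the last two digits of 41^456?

By repeated squaring mod 100: 41^1≡41, 41^2≡81, 41^4≡61, 41^8≡21, 41^16≡41, 41^32≡81, 41^64≡61, 41^128≡21, 41^256≡41.
Since 456 = 8 + 64 + 128 + 256 in binary, 41^456 ≡ 21·61·21·41 ≡ 41 (mod 100).

41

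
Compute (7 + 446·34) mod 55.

46

446·34 = 15164.
15164 = 275·55 + 39, so 15164 mod 55 = 39.
(7 + 39) mod 55 = 46.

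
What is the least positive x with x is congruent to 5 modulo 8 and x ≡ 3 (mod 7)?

45

x ≡ 3 (mod 7) gives x ∈ {3, 10, 17, 24, 31, 38, 45}.
The first of these with x mod 8 = 5 is 45.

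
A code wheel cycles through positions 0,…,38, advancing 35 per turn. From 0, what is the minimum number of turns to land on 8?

The inverse of 35 mod 39 is 29 (since 35·29 = 1015 ≡ 1).
So x ≡ 29·8 = 232 ≡ 37 (mod 39).

37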